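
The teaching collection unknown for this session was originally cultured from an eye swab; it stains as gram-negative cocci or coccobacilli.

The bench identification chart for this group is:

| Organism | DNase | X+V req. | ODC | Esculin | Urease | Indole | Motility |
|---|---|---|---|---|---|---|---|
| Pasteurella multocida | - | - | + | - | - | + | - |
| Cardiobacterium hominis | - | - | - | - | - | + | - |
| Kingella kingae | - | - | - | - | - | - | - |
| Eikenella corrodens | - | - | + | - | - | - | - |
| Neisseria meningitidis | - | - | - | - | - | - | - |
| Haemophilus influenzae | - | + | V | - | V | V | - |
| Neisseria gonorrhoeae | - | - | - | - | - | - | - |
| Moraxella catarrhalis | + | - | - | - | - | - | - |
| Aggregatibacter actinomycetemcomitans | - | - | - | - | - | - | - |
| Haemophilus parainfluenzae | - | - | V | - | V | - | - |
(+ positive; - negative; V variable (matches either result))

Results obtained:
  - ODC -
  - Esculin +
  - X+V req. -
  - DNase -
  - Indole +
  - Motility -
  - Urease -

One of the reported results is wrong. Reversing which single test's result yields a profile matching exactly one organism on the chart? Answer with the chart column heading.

As reported, no row in the chart matches all 7 reactions.
Reversing Esculin (to -) → unique match: Cardiobacterium hominis.
Reversing Indole → still no organism matches.
Reversing ODC → still no organism matches.
Reversing Urease → still no organism matches.
Reversing DNase → still no organism matches.
Reversing Motility → still no organism matches.
Reversing X+V req. → still no organism matches.

Esculin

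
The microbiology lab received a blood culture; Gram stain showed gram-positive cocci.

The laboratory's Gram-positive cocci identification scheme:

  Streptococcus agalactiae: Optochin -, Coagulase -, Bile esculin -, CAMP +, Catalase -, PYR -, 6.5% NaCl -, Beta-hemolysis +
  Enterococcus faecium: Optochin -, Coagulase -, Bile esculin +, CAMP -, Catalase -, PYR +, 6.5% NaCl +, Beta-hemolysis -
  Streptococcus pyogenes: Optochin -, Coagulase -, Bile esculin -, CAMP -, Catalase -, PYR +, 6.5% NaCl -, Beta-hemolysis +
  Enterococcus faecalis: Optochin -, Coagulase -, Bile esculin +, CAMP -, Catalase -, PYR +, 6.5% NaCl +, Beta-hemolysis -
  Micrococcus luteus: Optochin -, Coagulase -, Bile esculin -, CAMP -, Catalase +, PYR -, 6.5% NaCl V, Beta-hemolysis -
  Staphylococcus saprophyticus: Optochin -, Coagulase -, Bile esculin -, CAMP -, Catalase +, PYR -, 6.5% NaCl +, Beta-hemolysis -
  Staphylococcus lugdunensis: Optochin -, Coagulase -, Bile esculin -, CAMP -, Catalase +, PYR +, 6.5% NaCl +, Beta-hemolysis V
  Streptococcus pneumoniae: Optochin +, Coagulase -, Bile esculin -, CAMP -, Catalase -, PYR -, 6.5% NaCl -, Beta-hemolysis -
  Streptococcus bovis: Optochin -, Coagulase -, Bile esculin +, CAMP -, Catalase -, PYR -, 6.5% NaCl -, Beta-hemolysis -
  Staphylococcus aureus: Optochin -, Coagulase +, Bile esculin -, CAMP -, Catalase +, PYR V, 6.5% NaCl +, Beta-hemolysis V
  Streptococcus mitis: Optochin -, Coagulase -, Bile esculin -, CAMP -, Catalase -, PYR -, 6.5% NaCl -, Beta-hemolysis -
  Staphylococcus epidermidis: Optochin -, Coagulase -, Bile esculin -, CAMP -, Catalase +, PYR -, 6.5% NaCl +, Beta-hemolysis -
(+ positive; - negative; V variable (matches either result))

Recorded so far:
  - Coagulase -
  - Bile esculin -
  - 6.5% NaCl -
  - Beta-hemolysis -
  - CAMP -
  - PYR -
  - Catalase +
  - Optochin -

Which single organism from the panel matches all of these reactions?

Beta-hemolysis -: excludes Streptococcus agalactiae, Streptococcus pyogenes — 10 left.
6.5% NaCl -: excludes 6 organisms — 4 left.
CAMP -: all 4 remaining candidates are consistent.
Coagulase -: all 4 remaining candidates are consistent.
PYR -: all 4 remaining candidates are consistent.
Optochin -: excludes Streptococcus pneumoniae — 3 left.
Catalase +: excludes Streptococcus bovis, Streptococcus mitis — 1 left.
Bile esculin -: the one remaining candidate is consistent.

Micrococcus luteus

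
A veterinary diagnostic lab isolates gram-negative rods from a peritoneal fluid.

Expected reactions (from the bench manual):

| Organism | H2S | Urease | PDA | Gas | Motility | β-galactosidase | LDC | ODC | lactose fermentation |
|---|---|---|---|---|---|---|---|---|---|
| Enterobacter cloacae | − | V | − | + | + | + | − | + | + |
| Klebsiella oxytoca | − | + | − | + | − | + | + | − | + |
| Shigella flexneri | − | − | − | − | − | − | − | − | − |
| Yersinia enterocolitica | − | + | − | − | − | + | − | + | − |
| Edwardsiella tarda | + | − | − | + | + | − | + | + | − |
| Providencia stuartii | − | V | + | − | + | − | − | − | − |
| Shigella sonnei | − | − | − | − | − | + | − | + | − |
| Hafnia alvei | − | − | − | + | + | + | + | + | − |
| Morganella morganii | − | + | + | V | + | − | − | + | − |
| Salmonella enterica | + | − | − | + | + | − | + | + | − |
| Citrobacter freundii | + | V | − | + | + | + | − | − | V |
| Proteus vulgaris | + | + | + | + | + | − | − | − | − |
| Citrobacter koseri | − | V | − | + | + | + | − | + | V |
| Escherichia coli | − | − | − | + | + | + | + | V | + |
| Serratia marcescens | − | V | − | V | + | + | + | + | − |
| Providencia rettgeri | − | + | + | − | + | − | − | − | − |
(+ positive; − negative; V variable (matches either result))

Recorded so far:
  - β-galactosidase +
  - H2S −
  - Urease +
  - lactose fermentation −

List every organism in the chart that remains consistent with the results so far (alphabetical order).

Citrobacter koseri, Serratia marcescens, Yersinia enterocolitica

H2S −: excludes Edwardsiella tarda, Salmonella enterica, Citrobacter freundii, Proteus vulgaris — 12 left.
β-galactosidase +: excludes Shigella flexneri, Providencia stuartii, Morganella morganii, Providencia rettgeri — 8 left.
lactose fermentation −: excludes Enterobacter cloacae, Klebsiella oxytoca, Escherichia coli — 5 left.
Urease +: excludes Shigella sonnei, Hafnia alvei — 3 left.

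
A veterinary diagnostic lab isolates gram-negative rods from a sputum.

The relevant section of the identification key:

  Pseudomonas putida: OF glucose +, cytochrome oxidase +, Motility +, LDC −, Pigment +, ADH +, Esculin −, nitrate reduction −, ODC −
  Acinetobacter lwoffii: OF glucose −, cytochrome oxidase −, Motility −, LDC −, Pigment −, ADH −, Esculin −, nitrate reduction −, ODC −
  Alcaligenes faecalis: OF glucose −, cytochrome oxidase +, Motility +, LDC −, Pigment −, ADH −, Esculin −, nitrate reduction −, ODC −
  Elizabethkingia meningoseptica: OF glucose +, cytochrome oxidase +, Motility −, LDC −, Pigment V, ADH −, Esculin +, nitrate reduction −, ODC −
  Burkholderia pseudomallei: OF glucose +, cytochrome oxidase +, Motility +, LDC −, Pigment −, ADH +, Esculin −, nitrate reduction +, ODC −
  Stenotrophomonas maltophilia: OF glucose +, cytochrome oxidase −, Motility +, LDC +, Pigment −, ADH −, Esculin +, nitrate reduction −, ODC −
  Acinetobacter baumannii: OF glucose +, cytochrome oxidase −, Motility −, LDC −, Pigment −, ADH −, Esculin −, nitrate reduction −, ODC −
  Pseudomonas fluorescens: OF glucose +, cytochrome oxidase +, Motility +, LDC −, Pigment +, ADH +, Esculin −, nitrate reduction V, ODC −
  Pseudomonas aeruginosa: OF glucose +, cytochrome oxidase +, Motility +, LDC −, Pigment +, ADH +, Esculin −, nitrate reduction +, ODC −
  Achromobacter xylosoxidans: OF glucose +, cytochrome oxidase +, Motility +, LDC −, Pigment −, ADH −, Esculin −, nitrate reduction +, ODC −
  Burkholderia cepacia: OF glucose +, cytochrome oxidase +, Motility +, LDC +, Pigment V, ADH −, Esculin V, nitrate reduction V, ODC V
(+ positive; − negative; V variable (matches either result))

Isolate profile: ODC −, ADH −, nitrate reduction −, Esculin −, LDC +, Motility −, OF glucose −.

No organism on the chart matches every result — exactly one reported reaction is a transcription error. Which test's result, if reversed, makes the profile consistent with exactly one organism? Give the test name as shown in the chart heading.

LDC

As reported, no row in the chart matches all 7 reactions.
Reversing ODC → still no organism matches.
Reversing nitrate reduction → still no organism matches.
Reversing Motility → still no organism matches.
Reversing OF glucose → still no organism matches.
Reversing LDC (to −) → unique match: Acinetobacter lwoffii.
Reversing ADH → still no organism matches.
Reversing Esculin → still no organism matches.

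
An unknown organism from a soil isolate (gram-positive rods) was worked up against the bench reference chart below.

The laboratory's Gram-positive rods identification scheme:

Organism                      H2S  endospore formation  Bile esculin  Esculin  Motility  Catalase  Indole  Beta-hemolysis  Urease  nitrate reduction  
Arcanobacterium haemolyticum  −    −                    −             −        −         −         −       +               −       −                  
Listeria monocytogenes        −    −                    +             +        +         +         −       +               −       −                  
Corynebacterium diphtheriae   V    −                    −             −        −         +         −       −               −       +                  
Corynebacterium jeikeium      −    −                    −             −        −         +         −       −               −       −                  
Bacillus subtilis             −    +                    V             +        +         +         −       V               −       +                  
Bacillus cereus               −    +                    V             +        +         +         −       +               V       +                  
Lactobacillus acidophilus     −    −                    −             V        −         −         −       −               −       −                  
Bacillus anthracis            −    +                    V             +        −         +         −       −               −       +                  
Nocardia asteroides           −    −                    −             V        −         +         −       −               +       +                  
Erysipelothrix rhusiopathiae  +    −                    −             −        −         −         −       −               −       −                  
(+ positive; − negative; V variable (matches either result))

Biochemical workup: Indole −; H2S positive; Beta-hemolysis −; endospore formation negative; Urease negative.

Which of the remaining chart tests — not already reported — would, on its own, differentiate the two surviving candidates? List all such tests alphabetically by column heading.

Urease −: excludes Nocardia asteroides — 9 left.
Indole −: all 9 remaining candidates are consistent.
Beta-hemolysis −: excludes Arcanobacterium haemolyticum, Listeria monocytogenes, Bacillus cereus — 6 left.
endospore formation −: excludes Bacillus subtilis, Bacillus anthracis — 4 left.
H2S +: excludes Corynebacterium jeikeium, Lactobacillus acidophilus — 2 left.
Two candidates remain: Corynebacterium diphtheriae and Erysipelothrix rhusiopathiae.
  Bile esculin: − vs − — same for both, does not separate.
  Esculin: − vs − — same for both, does not separate.
  Motility: − vs − — same for both, does not separate.
  Catalase: Corynebacterium diphtheriae +, Erysipelothrix rhusiopathiae − — discriminates.
  nitrate reduction: Corynebacterium diphtheriae +, Erysipelothrix rhusiopathiae − — discriminates.

Catalase, nitrate reduction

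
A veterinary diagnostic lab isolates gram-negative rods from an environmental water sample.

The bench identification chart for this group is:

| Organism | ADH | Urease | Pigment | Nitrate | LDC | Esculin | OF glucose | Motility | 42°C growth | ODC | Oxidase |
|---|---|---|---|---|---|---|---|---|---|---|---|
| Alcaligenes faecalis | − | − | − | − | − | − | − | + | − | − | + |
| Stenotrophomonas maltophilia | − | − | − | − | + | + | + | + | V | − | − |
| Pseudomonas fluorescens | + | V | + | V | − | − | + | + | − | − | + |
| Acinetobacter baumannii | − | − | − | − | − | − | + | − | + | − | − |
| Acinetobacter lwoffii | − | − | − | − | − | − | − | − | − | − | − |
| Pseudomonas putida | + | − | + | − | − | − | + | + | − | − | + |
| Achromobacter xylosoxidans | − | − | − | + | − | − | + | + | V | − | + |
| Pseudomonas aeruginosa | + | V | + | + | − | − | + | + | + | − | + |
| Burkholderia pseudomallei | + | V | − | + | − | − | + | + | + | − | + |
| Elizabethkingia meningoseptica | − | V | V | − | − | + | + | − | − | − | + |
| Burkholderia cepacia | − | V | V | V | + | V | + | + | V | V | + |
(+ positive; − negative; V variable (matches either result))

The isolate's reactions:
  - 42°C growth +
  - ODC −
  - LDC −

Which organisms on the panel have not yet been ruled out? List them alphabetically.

Achromobacter xylosoxidans, Acinetobacter baumannii, Burkholderia pseudomallei, Pseudomonas aeruginosa

42°C growth +: excludes 5 organisms — 6 left.
ODC −: all 6 remaining candidates are consistent.
LDC −: excludes Stenotrophomonas maltophilia, Burkholderia cepacia — 4 left.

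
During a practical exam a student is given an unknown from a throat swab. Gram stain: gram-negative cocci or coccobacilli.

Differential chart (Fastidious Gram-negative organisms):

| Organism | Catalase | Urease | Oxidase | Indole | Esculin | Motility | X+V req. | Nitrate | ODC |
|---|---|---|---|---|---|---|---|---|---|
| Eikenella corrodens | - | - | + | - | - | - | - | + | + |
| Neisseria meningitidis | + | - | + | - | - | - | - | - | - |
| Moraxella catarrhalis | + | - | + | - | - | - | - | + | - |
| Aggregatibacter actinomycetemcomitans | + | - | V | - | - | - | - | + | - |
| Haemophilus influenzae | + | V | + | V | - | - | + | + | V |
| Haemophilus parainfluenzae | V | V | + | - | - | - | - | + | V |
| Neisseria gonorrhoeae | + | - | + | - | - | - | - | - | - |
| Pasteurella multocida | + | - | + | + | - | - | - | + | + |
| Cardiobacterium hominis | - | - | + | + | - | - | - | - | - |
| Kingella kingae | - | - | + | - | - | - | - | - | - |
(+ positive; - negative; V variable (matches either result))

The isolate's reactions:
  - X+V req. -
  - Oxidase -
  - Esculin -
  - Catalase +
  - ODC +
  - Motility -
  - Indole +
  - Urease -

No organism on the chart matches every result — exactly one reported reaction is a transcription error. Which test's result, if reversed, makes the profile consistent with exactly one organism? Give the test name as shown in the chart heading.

Oxidase

As reported, no row in the chart matches all 8 reactions.
Reversing ODC → still no organism matches.
Reversing Esculin → still no organism matches.
Reversing X+V req. → still no organism matches.
Reversing Urease → still no organism matches.
Reversing Motility → still no organism matches.
Reversing Oxidase (to +) → unique match: Pasteurella multocida.
Reversing Indole → still no organism matches.
Reversing Catalase → still no organism matches.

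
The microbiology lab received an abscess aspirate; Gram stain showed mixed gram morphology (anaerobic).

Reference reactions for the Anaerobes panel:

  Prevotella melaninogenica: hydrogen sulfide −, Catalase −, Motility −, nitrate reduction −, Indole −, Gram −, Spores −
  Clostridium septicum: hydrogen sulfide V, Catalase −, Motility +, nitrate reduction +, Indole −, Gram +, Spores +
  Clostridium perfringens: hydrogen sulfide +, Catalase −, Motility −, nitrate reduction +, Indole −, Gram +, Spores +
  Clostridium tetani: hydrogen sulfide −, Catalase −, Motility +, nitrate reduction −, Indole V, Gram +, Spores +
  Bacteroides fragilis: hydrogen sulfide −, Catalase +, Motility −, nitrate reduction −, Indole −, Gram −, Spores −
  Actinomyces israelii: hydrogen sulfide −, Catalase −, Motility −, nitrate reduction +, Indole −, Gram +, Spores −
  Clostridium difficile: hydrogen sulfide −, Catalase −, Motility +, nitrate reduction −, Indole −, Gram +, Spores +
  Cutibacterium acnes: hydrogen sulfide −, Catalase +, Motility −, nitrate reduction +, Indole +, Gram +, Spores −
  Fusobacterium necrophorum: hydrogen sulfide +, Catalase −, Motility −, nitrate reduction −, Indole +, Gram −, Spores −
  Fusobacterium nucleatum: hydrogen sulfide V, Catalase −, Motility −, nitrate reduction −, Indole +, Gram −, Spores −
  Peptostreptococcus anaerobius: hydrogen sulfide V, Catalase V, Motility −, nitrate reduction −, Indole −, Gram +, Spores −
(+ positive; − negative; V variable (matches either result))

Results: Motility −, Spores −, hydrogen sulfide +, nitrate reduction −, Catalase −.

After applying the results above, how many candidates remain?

nitrate reduction −: excludes Clostridium septicum, Clostridium perfringens, Actinomyces israelii, Cutibacterium acnes — 7 left.
Catalase −: excludes Bacteroides fragilis — 6 left.
Motility −: excludes Clostridium tetani, Clostridium difficile — 4 left.
Spores −: all 4 remaining candidates are consistent.
hydrogen sulfide +: excludes Prevotella melaninogenica — 3 left.
Still consistent: Fusobacterium necrophorum, Fusobacterium nucleatum, Peptostreptococcus anaerobius.

3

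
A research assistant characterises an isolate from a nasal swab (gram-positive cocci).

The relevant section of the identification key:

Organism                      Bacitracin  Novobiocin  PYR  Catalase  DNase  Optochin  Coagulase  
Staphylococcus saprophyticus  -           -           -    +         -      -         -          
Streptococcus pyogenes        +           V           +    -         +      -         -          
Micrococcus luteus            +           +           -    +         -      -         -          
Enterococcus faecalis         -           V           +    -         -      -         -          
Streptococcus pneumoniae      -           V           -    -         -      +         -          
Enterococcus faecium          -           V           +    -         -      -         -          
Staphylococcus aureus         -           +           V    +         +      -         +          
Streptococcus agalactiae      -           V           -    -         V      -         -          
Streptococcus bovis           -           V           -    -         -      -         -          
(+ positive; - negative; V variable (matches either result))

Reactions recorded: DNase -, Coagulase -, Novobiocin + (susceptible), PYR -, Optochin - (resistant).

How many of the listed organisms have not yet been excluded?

3

Coagulase -: excludes Staphylococcus aureus — 8 left.
DNase -: excludes Streptococcus pyogenes — 7 left.
Optochin -: excludes Streptococcus pneumoniae — 6 left.
Novobiocin +: excludes Staphylococcus saprophyticus — 5 left.
PYR -: excludes Enterococcus faecalis, Enterococcus faecium — 3 left.
Still consistent: Micrococcus luteus, Streptococcus agalactiae, Streptococcus bovis.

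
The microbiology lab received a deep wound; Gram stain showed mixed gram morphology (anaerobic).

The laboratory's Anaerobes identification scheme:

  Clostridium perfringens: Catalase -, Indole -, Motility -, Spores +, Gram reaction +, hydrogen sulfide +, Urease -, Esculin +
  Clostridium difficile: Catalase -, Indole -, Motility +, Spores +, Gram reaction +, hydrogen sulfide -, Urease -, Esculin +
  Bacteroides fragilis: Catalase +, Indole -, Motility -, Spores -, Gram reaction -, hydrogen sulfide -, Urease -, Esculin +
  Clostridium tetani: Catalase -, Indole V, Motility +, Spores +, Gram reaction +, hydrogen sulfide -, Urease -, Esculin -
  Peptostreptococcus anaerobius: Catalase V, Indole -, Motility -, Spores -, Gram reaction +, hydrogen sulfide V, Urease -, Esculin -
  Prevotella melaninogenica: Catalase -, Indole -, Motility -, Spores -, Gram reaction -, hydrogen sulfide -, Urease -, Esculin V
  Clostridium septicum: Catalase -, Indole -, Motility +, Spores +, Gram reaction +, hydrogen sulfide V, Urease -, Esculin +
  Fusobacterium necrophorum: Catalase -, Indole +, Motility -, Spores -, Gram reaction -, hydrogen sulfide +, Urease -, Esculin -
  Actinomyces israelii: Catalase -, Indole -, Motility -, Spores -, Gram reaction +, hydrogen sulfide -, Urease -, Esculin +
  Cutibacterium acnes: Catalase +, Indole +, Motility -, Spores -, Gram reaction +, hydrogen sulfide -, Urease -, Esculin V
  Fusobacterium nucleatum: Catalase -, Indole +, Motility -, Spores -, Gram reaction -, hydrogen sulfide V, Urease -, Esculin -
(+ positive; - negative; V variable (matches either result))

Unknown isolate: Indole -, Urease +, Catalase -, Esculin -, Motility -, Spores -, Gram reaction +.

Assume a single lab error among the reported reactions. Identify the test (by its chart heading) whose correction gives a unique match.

Urease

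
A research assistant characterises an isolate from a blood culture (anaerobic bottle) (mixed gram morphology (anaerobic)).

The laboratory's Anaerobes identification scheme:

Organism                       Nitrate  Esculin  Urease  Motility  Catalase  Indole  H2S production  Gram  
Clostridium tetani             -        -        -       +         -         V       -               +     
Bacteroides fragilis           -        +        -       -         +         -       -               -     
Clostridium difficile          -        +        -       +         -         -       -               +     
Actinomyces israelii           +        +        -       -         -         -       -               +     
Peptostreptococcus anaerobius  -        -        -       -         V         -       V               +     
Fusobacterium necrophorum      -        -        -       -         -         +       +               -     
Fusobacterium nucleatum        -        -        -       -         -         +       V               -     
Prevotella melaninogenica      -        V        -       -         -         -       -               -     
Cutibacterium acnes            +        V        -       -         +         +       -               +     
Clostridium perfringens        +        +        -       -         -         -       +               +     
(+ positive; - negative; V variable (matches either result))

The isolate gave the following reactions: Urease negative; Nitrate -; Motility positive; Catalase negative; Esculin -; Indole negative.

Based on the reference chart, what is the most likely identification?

Clostridium tetani

Indole -: excludes Fusobacterium necrophorum, Fusobacterium nucleatum, Cutibacterium acnes — 7 left.
Motility +: excludes 5 organisms — 2 left.
Urease -: all 2 remaining candidates are consistent.
Catalase -: all 2 remaining candidates are consistent.
Nitrate -: all 2 remaining candidates are consistent.
Esculin -: excludes Clostridium difficile — 1 left.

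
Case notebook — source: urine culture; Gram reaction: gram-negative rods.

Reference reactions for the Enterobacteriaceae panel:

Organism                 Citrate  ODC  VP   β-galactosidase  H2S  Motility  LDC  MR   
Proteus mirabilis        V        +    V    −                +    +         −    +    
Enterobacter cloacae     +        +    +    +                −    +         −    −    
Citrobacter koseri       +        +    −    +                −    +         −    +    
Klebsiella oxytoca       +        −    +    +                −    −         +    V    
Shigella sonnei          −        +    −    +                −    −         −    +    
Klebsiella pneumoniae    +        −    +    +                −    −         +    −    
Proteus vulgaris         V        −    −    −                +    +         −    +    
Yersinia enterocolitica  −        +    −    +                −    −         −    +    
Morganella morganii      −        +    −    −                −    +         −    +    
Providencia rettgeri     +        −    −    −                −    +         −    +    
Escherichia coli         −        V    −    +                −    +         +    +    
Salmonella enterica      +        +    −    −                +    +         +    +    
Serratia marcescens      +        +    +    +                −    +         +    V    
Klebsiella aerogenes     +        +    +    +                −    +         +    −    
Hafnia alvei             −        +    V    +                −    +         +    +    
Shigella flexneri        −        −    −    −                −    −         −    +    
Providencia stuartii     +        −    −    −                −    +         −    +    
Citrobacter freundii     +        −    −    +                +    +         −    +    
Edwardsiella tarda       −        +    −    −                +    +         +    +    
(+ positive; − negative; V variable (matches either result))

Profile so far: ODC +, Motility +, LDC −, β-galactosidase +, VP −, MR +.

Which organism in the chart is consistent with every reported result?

MR +: excludes Enterobacter cloacae, Klebsiella pneumoniae, Klebsiella aerogenes — 16 left.
ODC +: excludes 6 organisms — 10 left.
β-galactosidase +: excludes Proteus mirabilis, Morganella morganii, Salmonella enterica, Edwardsiella tarda — 6 left.
Motility +: excludes Shigella sonnei, Yersinia enterocolitica — 4 left.
VP −: excludes Serratia marcescens — 3 left.
LDC −: excludes Escherichia coli, Hafnia alvei — 1 left.

Citrobacter koseri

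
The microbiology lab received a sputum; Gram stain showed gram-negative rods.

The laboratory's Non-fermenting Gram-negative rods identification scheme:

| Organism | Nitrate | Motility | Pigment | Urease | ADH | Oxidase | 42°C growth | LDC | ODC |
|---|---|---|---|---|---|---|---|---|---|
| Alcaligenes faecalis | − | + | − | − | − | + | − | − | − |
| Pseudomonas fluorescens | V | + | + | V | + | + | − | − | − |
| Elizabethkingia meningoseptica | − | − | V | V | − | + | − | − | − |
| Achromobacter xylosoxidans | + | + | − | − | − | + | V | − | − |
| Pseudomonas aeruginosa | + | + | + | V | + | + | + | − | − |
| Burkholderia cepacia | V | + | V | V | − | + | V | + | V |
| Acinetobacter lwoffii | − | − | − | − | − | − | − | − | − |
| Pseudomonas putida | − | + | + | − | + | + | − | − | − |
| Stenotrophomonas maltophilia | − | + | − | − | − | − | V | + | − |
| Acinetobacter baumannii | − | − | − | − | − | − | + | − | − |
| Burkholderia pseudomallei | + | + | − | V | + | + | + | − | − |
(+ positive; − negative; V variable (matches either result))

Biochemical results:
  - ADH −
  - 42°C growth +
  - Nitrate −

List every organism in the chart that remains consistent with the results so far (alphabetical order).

Acinetobacter baumannii, Burkholderia cepacia, Stenotrophomonas maltophilia

Nitrate −: excludes Achromobacter xylosoxidans, Pseudomonas aeruginosa, Burkholderia pseudomallei — 8 left.
ADH −: excludes Pseudomonas fluorescens, Pseudomonas putida — 6 left.
42°C growth +: excludes Alcaligenes faecalis, Elizabethkingia meningoseptica, Acinetobacter lwoffii — 3 left.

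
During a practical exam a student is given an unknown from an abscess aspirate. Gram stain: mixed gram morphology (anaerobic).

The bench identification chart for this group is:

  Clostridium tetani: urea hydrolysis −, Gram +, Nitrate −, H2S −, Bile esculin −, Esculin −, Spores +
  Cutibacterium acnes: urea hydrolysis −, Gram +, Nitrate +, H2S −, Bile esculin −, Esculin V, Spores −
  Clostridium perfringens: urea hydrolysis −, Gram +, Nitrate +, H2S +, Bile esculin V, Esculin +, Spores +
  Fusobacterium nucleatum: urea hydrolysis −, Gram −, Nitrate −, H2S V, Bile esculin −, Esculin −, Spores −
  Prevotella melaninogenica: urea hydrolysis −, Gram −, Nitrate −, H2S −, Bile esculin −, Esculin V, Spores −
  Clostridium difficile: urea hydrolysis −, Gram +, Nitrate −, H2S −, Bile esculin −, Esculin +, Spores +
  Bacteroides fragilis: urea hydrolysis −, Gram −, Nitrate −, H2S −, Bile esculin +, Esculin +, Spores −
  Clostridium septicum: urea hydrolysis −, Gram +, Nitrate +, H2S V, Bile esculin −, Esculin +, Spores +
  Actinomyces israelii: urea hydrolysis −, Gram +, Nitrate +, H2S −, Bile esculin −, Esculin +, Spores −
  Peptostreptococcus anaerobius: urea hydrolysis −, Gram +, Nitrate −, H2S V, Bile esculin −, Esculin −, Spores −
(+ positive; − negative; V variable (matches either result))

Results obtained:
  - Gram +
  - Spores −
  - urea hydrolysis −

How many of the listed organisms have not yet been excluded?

3

Gram +: excludes Fusobacterium nucleatum, Prevotella melaninogenica, Bacteroides fragilis — 7 left.
Spores −: excludes Clostridium tetani, Clostridium perfringens, Clostridium difficile, Clostridium septicum — 3 left.
urea hydrolysis −: all 3 remaining candidates are consistent.
Still consistent: Actinomyces israelii, Cutibacterium acnes, Peptostreptococcus anaerobius.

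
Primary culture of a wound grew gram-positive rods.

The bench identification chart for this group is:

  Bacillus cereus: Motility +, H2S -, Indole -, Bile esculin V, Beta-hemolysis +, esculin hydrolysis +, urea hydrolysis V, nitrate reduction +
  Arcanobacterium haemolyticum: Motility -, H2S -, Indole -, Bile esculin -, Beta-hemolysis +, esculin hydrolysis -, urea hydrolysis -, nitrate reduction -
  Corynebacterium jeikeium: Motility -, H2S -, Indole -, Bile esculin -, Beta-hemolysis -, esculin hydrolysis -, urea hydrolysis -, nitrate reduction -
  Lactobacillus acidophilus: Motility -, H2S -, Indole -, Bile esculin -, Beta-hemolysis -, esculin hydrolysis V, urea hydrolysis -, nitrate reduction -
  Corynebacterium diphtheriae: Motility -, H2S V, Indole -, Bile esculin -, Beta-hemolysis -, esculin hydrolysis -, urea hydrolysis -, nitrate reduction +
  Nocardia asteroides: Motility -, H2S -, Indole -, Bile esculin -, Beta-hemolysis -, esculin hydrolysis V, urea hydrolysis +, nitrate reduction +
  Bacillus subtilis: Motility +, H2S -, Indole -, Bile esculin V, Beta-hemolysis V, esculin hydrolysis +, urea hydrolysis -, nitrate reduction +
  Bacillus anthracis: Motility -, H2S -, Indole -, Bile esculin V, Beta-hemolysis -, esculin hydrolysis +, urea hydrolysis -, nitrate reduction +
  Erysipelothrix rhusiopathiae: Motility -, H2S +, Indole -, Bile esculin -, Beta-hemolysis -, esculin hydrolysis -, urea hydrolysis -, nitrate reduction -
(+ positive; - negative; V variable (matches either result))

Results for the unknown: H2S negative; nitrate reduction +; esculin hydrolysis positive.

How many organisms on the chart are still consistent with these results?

esculin hydrolysis +: excludes Arcanobacterium haemolyticum, Corynebacterium jeikeium, Corynebacterium diphtheriae, Erysipelothrix rhusiopathiae — 5 left.
H2S -: all 5 remaining candidates are consistent.
nitrate reduction +: excludes Lactobacillus acidophilus — 4 left.
Still consistent: Bacillus anthracis, Bacillus cereus, Bacillus subtilis, Nocardia asteroides.

4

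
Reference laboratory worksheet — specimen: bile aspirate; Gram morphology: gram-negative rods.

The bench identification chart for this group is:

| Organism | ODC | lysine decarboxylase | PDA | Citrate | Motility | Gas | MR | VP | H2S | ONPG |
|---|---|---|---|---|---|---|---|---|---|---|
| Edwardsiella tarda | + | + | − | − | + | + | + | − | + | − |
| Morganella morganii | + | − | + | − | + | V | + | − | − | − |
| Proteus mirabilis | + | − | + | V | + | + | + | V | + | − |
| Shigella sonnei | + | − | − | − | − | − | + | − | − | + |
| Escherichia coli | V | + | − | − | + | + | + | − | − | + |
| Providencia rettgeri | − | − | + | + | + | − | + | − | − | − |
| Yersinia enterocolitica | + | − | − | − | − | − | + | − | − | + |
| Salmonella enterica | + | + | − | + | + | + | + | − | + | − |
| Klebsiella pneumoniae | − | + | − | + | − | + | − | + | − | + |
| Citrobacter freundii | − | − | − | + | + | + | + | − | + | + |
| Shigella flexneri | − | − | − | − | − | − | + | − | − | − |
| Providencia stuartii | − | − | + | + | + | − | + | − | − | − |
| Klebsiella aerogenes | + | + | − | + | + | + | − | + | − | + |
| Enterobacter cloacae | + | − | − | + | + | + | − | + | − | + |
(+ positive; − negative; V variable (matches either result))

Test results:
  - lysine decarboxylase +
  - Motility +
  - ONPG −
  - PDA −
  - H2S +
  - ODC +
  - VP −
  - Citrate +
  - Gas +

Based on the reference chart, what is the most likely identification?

Salmonella enterica

Gas +: excludes 5 organisms — 9 left.
Citrate +: excludes Edwardsiella tarda, Morganella morganii, Escherichia coli — 6 left.
H2S +: excludes Klebsiella pneumoniae, Klebsiella aerogenes, Enterobacter cloacae — 3 left.
ONPG −: excludes Citrobacter freundii — 2 left.
PDA −: excludes Proteus mirabilis — 1 left.
VP −: the one remaining candidate is consistent.
ODC +: the one remaining candidate is consistent.
lysine decarboxylase +: the one remaining candidate is consistent.
Motility +: the one remaining candidate is consistent.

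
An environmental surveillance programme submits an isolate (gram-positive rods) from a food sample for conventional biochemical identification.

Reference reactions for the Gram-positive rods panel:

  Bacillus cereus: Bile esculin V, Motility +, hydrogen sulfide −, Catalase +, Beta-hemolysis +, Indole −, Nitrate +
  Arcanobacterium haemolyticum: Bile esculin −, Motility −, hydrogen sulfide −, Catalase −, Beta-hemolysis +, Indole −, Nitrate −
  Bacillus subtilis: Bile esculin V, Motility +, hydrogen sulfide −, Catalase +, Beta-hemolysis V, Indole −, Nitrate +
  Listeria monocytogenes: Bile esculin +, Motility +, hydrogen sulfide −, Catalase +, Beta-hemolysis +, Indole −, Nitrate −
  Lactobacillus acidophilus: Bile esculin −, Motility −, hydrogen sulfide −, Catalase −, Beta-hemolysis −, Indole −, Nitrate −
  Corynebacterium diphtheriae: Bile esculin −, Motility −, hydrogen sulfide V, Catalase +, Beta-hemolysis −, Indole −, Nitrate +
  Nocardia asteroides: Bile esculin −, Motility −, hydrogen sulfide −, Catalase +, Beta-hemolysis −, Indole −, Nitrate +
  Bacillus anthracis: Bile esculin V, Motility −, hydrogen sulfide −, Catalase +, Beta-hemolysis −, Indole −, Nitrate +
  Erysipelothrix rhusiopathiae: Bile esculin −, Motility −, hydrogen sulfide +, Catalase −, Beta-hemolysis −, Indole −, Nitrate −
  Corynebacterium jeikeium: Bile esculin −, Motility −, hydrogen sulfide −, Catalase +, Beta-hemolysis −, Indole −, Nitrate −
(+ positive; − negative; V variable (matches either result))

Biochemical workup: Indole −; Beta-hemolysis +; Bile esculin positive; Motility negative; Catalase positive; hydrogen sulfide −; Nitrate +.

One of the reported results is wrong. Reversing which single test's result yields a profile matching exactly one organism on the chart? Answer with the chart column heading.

Beta-hemolysis

As reported, no row in the chart matches all 7 reactions.
Reversing Bile esculin → still no organism matches.
Reversing Indole → still no organism matches.
Reversing Catalase → still no organism matches.
Reversing Motility → 2 organisms match (not unique).
Reversing Beta-hemolysis (to −) → unique match: Bacillus anthracis.
Reversing hydrogen sulfide → still no organism matches.
Reversing Nitrate → still no organism matches.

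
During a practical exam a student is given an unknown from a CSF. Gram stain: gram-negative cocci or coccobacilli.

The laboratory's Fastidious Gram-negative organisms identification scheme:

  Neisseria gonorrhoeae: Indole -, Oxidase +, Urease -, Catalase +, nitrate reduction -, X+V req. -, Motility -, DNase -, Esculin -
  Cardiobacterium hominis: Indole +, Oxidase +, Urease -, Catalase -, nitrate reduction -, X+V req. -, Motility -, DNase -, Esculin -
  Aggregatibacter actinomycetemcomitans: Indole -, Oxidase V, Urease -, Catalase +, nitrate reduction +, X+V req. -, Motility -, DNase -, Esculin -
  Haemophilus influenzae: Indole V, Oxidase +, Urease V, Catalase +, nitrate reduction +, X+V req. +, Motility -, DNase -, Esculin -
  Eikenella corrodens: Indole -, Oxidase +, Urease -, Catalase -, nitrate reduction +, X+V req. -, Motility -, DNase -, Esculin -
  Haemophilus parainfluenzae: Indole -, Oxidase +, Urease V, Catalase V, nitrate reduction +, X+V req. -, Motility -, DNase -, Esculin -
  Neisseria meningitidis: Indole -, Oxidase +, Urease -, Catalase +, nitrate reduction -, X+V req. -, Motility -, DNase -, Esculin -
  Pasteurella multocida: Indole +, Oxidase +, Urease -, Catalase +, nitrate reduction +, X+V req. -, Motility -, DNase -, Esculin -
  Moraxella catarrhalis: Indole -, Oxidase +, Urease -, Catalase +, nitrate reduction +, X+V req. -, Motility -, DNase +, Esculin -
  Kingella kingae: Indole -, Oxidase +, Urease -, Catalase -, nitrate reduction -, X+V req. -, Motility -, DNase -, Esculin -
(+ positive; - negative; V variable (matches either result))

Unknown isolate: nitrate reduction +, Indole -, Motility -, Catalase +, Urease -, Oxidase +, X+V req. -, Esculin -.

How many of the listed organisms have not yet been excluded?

nitrate reduction +: excludes Neisseria gonorrhoeae, Cardiobacterium hominis, Neisseria meningitidis, Kingella kingae — 6 left.
X+V req. -: excludes Haemophilus influenzae — 5 left.
Indole -: excludes Pasteurella multocida — 4 left.
Esculin -: all 4 remaining candidates are consistent.
Urease -: all 4 remaining candidates are consistent.
Oxidase +: all 4 remaining candidates are consistent.
Motility -: all 4 remaining candidates are consistent.
Catalase +: excludes Eikenella corrodens — 3 left.
Still consistent: Aggregatibacter actinomycetemcomitans, Haemophilus parainfluenzae, Moraxella catarrhalis.

3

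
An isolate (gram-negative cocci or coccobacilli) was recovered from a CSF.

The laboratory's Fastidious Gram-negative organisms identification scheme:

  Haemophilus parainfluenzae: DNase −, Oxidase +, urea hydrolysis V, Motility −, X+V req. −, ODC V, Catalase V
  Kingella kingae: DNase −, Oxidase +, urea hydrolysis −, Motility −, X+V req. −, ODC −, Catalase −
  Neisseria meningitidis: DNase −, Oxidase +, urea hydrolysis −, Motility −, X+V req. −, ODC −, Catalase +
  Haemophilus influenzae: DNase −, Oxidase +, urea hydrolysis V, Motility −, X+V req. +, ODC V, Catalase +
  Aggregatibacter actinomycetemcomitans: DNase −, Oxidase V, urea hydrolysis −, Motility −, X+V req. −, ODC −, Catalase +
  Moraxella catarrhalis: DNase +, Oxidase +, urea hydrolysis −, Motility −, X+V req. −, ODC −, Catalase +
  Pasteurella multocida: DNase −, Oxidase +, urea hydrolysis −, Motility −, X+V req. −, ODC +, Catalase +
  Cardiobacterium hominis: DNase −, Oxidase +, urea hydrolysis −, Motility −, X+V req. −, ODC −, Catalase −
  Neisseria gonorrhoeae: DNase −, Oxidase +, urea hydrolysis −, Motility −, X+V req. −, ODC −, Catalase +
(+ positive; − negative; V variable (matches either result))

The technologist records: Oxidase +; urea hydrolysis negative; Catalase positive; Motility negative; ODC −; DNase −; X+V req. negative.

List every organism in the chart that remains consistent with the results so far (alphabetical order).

X+V req. −: excludes Haemophilus influenzae — 8 left.
urea hydrolysis −: all 8 remaining candidates are consistent.
Catalase +: excludes Kingella kingae, Cardiobacterium hominis — 6 left.
DNase −: excludes Moraxella catarrhalis — 5 left.
ODC −: excludes Pasteurella multocida — 4 left.
Oxidase +: all 4 remaining candidates are consistent.
Motility −: all 4 remaining candidates are consistent.

Aggregatibacter actinomycetemcomitans, Haemophilus parainfluenzae, Neisseria gonorrhoeae, Neisseria meningitidis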